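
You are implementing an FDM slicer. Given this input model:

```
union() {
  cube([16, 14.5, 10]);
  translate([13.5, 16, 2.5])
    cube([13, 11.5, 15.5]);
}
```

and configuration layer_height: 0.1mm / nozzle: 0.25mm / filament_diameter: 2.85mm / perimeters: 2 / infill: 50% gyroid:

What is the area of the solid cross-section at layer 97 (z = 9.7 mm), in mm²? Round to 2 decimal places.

381.50 mm²

At z = 9.7 mm: the cube (footprint 16×14.5) is included at this height (area 232.00 mm²); the cube at (13.5, 16) is present — its section is the full 13×11.5 rectangle (area 149.50 mm²); Merging all regions: the 2 present regions are separate (no shared area or edge), so areas and boundary lengths simply add and each stays a separate island — area = 381.50 mm². Overall, the cross-section has 2 separate islands. Net area = 381.50 mm².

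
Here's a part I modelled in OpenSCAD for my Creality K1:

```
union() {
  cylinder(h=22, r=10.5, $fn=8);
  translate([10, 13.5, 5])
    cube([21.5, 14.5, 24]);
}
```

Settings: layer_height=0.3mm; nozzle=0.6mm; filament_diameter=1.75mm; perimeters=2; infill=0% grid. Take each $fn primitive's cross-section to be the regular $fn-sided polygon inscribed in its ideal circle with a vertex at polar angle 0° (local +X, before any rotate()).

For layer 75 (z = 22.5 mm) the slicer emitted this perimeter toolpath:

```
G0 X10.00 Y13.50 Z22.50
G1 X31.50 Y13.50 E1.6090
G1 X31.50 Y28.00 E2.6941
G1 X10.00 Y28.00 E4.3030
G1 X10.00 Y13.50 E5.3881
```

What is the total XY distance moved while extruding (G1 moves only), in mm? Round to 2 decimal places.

Sum the Euclidean lengths of each G1 segment: total = 72.00 mm.

72.00 mm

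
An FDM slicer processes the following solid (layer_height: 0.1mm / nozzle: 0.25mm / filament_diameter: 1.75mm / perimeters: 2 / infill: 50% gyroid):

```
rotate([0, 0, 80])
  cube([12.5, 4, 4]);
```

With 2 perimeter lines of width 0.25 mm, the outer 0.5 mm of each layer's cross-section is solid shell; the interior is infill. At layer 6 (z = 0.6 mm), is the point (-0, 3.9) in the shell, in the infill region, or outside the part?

At z = 0.6 mm: the cube is present — its section is the full 12.5×4 rectangle; (rotated 80° about Z; rotation is an isometry so areas/perimeters/island counts are preserved). Overall, the cross-section is a single solid region. Undo the 80° rotation: the query point maps to (3.841, 0.677) in the un-rotated model frame. The nearest boundary edge runs (0.00, 0.00)→(12.50, 0.00); distance from the point to it = 0.68 mm. The point is inside the cross-section and 0.68 mm from the nearest boundary — more than the 0.5 mm shell width (2 × 0.25), so it's in the infill interior.

infill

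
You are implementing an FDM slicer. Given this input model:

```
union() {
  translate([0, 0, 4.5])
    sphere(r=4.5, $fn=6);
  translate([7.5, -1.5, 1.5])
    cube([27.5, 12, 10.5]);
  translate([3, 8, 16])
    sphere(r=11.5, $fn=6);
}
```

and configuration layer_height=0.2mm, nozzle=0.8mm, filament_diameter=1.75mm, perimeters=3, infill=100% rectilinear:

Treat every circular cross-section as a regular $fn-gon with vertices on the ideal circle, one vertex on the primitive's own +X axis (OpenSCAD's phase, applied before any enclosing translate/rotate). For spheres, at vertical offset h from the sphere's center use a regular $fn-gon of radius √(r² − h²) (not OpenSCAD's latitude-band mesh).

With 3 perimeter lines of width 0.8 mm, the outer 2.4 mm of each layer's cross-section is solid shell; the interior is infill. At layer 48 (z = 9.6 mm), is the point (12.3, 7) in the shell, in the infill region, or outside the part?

infill

At z = 9.6 mm: the sphere does not reach this height (|z−center|=5.100 > r=4.5); the cube at (7.5, -1.5) (footprint 27.5×12) is included at this height; the r=11.5 sphere at (3, 8) slices to a regular 6-gon of circumradius 9.555 (√(r²−h²) with h=6.4 from center); Combining (union): the regions partially overlap (shared area 32.89 mm²), so overlapping operands fuse into one piece — 1 connected region. Overall, the cross-section is a single solid region. The nearest boundary edge runs (11.11, 10.50)→(35.00, 10.50); distance from the point to it = 3.50 mm. The point is inside the cross-section and 3.50 mm from the nearest boundary — more than the 2.4 mm shell width (3 × 0.8), so it's in the infill interior.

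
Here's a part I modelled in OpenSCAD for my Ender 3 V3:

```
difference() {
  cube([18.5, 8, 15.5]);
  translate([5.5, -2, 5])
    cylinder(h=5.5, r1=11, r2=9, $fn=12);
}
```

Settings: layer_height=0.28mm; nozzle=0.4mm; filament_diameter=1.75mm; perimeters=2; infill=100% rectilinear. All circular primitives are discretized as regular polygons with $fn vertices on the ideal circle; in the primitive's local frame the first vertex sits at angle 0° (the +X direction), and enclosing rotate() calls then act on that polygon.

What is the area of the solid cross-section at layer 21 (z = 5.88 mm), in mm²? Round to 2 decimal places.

At z = 5.88 mm: the 18.5×8 cube contributes its full rectangle (area 148.00 mm²); the cone at (5.5, -2) (r1=11→r2=9) has section circumradius 10.680 here — a regular 12-gon (area = (12/2)·10.680²·sin(360°/12) = 342.19 mm²); Taking the first minus the rest: starting from the 18.5×8 cube (148.00 mm²), the cone at (5.5, -2) partially overlaps it — only the 106.67 mm² overlap (of its 342.19 mm²) is removed, clipping the outline — area = 41.33 mm². Overall, the cross-section has 2 separate islands. Net area = 41.33 mm².

41.33 mm²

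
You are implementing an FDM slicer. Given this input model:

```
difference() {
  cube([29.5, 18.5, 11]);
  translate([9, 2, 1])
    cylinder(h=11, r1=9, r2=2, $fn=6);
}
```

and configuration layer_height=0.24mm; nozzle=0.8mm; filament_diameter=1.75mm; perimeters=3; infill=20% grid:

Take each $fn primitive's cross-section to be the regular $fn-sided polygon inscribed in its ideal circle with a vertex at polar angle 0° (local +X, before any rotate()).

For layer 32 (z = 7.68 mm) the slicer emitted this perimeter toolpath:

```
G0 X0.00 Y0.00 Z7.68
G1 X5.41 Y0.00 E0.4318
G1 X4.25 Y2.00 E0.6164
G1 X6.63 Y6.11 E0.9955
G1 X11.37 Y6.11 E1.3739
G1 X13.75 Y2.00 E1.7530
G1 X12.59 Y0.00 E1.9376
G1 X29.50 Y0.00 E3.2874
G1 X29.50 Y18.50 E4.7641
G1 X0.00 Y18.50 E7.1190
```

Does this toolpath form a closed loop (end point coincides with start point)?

no

Start point (G0): (0.00, 0.00). End point (last G1): the path does not return to the start — open.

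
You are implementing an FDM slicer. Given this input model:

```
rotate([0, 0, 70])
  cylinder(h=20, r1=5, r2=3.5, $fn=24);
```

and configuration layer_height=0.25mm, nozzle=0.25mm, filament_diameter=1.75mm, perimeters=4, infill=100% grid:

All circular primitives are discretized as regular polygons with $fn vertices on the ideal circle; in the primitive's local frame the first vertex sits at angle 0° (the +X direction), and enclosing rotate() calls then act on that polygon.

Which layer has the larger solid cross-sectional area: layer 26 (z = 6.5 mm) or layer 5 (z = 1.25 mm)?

layer 5 (z = 1.25 mm)

Layer 26 (z = 6.5): the cone (r1=5→r2=3.5) has section circumradius 4.513 here — a regular 24-gon (area = (24/2)·4.513²·sin(360°/24) = 63.24 mm²); (rotated 70° about Z; rotation is an isometry so areas/perimeters/island counts are preserved). So its area = 63.24 mm². Layer 5 (z = 1.25): the cone: at t=0.062 of its height the radius interpolates to r₁+(r₂−r₁)t = 4.906, giving a regular 24-gon of that circumradius (area = (24/2)·4.906²·sin(360°/24) = 74.76 mm²); (whole slice rotated 70° about Z — lengths, areas and connectivity unchanged). So its area = 74.76 mm². Layer 5 is larger (74.76 vs 63.24 mm²).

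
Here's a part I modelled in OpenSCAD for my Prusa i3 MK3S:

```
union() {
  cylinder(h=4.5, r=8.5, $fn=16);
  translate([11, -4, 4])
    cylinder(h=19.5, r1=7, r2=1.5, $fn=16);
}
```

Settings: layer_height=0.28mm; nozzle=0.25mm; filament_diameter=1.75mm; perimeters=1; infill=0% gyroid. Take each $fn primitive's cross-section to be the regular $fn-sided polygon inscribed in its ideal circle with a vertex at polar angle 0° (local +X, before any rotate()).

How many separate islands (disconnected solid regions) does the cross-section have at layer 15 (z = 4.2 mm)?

At z = 4.2 mm: the cylinder: section is a regular 16-gon, circumradius r=8.5; the cone at (11, -4): at t=0.010 of its height the radius interpolates to r₁+(r₂−r₁)t = 6.944, giving a regular 16-gon of that circumradius; Combining (union): the regions partially overlap (shared area 23.47 mm²), so overlapping operands fuse into one piece — 1 connected region. Overall, the cross-section is a single solid region. Island count = 1.

1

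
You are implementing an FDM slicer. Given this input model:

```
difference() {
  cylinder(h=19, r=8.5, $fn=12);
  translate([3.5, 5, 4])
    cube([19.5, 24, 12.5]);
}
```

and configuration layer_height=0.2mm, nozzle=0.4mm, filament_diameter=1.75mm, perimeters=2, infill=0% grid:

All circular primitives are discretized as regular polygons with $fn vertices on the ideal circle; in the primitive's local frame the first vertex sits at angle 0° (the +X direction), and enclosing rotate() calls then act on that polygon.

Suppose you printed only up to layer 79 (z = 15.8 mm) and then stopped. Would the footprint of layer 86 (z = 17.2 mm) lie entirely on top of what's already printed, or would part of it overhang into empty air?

Compare the two slices. At z = 15.8: the r=8.5 cylinder gives a regular 12-gon of circumradius 8.5 (constant along its height) (area = (12/2)·8.500²·sin(360°/12) = 216.75 mm²); the cube at (3.5, 5) (footprint 19.5×24) is included at this height (area 468.00 mm²); Taking the first minus the rest: starting from the r=8.5 cylinder (216.75 mm²), the 19.5×24 cube at (3.5, 5) partially overlaps it — only the 4.63 mm² overlap (of its 468.00 mm²) is removed, clipping the outline — area = 212.12 mm². At z = 17.2: the cylinder: section is a regular 12-gon, circumradius r=8.5 (area = (12/2)·8.500²·sin(360°/12) = 216.75 mm²); the cube at (3.5, 5) is not intersected at this z (z outside [4, 16.5]); After the difference (first − rest): none of the subtracted shapes is present at this height, so the r=8.5 cylinder is unchanged — area = 216.75 mm². Checking containment: at z = 17.2 the cross-section extends beyond the z = 15.8 cross-section by about 4.63 mm².

part overhangs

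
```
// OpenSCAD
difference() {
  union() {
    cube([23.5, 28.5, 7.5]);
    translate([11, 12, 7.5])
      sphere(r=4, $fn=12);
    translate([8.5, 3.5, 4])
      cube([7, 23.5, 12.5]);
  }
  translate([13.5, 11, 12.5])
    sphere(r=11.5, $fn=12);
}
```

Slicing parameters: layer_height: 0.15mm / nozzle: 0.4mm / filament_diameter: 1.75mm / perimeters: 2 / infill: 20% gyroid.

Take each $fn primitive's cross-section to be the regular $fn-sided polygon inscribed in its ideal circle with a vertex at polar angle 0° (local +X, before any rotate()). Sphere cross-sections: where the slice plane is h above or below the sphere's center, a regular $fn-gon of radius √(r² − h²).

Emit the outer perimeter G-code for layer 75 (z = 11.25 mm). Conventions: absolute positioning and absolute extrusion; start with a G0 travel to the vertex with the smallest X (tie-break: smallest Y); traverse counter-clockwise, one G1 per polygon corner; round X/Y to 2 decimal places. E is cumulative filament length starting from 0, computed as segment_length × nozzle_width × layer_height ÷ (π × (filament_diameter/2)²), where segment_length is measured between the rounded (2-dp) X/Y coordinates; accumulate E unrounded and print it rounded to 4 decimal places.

G0 X8.50 Y21.09 Z11.25
G1 X13.50 Y22.43 E0.1291
G1 X15.50 Y21.90 E0.1807
G1 X15.50 Y27.00 E0.3080
G1 X8.50 Y27.00 E0.4826
G1 X8.50 Y21.09 E0.6300

At z = 11.25 mm: the cube does not reach this height (z outside [0, 7.5]); the r=4 sphere at (11, 12) slices to a regular 12-gon of circumradius 1.392 (√(r²−h²) with h=3.75 from center); the cube at (8.5, 3.5) (footprint 7×23.5) is included at this height; Combining (union): the r=4 sphere at (11, 12) lies entirely inside the 7×23.5 cube at (8.5, 3.5), so the union is just the 7×23.5 cube at (8.5, 3.5) — 1 connected region; the sphere at (13.5, 11): section is a regular 12-gon, circumradius = √(r²−h²) = √(11.5²−1.25²) = 11.432; Taking the first minus the rest: starting from the result so far, the r=11.5 sphere at (13.5, 11) partially overlaps it — only the 128.64 mm² overlap (of its 392.06 mm²) is removed, clipping the outline — 1 connected region. The outline is a single polygon with 5 vertices. Extrusion per mm of travel: 0.4 × 0.15 / (π × 0.875²) = 0.024945. Accumulating E over each segment gives final E = 0.6300.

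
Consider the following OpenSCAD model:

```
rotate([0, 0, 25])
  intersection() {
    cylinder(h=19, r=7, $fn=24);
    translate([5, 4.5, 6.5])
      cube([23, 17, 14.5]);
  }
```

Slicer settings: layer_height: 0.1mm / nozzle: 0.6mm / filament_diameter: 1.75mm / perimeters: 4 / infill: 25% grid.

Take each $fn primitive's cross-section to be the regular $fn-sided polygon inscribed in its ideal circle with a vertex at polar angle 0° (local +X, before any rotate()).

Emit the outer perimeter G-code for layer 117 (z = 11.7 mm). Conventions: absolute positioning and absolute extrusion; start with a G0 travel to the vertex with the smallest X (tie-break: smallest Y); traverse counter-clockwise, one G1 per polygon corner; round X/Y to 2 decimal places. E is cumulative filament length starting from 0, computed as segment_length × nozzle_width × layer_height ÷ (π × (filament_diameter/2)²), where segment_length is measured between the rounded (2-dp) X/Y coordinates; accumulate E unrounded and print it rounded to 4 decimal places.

G0 X2.47 Y6.54 Z11.70
G1 X2.63 Y6.19 E0.0096
G1 X2.90 Y6.32 E0.0171
G1 X2.47 Y6.54 E0.0291

At z = 11.7 mm: the r=7 cylinder contributes a regular 24-gon of circumradius 7; the cube at (5, 4.5) (footprint 23×17) is included at this height; Taking the intersection: the 23×17 cube at (5, 4.5) partially overlaps the r=7 cylinder; clipping to the common part keeps 0.06 mm² — 1 connected region; (whole slice rotated 25° about Z — lengths, areas and connectivity unchanged). The outline is a single polygon with 3 vertices. Extrusion per mm of travel: 0.6 × 0.1 / (π × 0.875²) = 0.024945. Accumulating E over each segment gives final E = 0.0291.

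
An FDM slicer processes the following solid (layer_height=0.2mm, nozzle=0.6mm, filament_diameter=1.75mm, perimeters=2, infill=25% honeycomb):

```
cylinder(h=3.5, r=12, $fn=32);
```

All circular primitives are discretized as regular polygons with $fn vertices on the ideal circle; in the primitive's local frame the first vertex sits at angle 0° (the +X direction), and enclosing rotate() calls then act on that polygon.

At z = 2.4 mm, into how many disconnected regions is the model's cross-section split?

At z = 2.4 mm: the cylinder: section is a regular 32-gon, circumradius r=12. The result has 1 disconnected region.

1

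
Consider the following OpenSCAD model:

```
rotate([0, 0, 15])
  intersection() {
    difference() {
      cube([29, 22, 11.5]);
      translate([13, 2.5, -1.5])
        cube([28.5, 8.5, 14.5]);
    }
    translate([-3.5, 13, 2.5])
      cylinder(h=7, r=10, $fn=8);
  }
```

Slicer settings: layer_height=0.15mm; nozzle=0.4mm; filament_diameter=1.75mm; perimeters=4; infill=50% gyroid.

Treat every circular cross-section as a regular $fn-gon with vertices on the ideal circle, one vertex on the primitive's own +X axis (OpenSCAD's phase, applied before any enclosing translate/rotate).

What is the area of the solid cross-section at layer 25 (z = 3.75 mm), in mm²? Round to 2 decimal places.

At z = 3.75 mm: the 29×22 cube contributes its full rectangle (area 638.00 mm²); the cube at (13, 2.5) is present — its section is the full 28.5×8.5 rectangle (area 242.25 mm²); After the difference (first − rest): starting from the 29×22 cube (638.00 mm²), the 28.5×8.5 cube at (13, 2.5) partially overlaps it — only the 136.00 mm² overlap (of its 242.25 mm²) is removed, clipping the outline — area = 502.00 mm²; the r=10 cylinder at (-3.5, 13) contributes a regular 8-gon of circumradius 10 (area = (8/2)·10.000²·sin(360°/8) = 282.84 mm²); Keeping only the common overlap: the r=10 cylinder at (-3.5, 13) partially overlaps the result so far; clipping to the common part keeps 76.50 mm² — area = 76.50 mm²; (whole slice rotated 15° about Z — lengths, areas and connectivity unchanged). Overall, the cross-section is a single solid region. Net area = 76.50 mm².

76.50 mm²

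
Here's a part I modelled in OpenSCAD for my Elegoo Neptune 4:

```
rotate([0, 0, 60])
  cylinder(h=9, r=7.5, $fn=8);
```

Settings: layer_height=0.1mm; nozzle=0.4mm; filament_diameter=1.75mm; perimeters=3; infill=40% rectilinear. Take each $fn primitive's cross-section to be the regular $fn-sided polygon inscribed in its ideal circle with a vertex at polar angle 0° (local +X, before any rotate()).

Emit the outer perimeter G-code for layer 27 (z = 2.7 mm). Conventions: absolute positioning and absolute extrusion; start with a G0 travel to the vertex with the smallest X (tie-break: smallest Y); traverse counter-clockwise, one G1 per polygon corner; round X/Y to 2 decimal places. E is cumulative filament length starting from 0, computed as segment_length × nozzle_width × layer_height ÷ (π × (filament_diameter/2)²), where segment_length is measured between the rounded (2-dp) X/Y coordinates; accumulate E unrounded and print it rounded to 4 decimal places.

At z = 2.7 mm: the r=7.5 cylinder contributes a regular 8-gon of circumradius 7.5; (whole slice rotated 60° about Z — lengths, areas and connectivity unchanged). The outline is a single polygon with 8 vertices. Extrusion per mm of travel: 0.4 × 0.1 / (π × 0.875²) = 0.016630. Accumulating E over each segment gives final E = 0.7637.

G0 X-7.24 Y-1.94 Z2.70
G1 X-3.75 Y-6.50 E0.0955
G1 X1.94 Y-7.24 E0.1909
G1 X6.50 Y-3.75 E0.2864
G1 X7.24 Y1.94 E0.3818
G1 X3.75 Y6.50 E0.4773
G1 X-1.94 Y7.24 E0.5727
G1 X-6.50 Y3.75 E0.6682
G1 X-7.24 Y-1.94 E0.7637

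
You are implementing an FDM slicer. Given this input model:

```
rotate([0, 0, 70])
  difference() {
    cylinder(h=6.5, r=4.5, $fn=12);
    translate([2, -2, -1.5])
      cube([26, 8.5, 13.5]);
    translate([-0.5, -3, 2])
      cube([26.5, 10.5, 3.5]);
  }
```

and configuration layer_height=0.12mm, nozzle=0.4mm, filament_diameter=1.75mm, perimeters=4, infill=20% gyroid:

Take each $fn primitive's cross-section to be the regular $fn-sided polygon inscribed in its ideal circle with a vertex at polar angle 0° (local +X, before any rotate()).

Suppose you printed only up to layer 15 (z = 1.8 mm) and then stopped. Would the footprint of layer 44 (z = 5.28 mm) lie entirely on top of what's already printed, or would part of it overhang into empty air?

Compare the two slices. At z = 1.8: the r=4.5 cylinder contributes a regular 12-gon of circumradius 4.5 (area = (12/2)·4.500²·sin(360°/12) = 60.75 mm²); the cube at (2, -2) is present — its section is the full 26×8.5 rectangle (area 221.00 mm²); the cube at (-0.5, -3) does not reach this height (z outside [2, 5.5]); Taking the first minus the rest: starting from the r=4.5 cylinder (60.75 mm²), the 26×8.5 cube at (2, -2) partially overlaps it — only the 11.19 mm² overlap (of its 221.00 mm²) is removed, clipping the outline — area = 49.56 mm²; (whole slice rotated 70° about Z — lengths, areas and connectivity unchanged). At z = 5.28: the r=4.5 cylinder contributes a regular 12-gon of circumradius 4.5 (area = (12/2)·4.500²·sin(360°/12) = 60.75 mm²); the cube at (2, -2) is present — its section is the full 26×8.5 rectangle (area 221.00 mm²); the cube at (-0.5, -3) (footprint 26.5×10.5) is included at this height (area 278.25 mm²); Subtracting the remaining from the first: starting from the r=4.5 cylinder (60.75 mm²), the 26×8.5 cube at (2, -2) partially overlaps it — only the 11.19 mm² overlap (of its 221.00 mm²) is removed, clipping the outline; the 26.5×10.5 cube at (-0.5, -3) partially overlaps it — only the 19.80 mm² overlap (of its 278.25 mm²) is removed, clipping the outline — area = 29.76 mm²; (rotated 70° about Z; rotation is an isometry so areas/perimeters/island counts are preserved). Checking containment: the cross-section at z = 5.28 is a subset of the cross-section at z = 1.8.

entirely on top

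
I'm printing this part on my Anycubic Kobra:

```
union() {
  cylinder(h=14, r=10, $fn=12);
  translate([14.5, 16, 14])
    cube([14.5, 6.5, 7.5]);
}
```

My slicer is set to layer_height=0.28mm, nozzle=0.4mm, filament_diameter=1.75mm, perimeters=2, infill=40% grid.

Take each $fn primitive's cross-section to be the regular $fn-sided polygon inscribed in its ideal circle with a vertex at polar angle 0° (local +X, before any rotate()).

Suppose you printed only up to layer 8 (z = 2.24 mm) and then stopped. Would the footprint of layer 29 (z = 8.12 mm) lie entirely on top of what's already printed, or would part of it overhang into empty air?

entirely on top

Compare the two slices. At z = 2.24: the r=10 cylinder contributes a regular 12-gon of circumradius 10 (area = (12/2)·10.000²·sin(360°/12) = 300.00 mm²); the cube at (14.5, 16) is absent (z outside [14, 21.5]); Merging all regions: only the r=10 cylinder is present, so the union is just that shape — area = 300.00 mm². At z = 8.12: the cylinder: section is a regular 12-gon, circumradius r=10 (area = (12/2)·10.000²·sin(360°/12) = 300.00 mm²); the cube at (14.5, 16) does not reach this height (z outside [14, 21.5]); Merging all regions: only the r=10 cylinder is present, so the union is just that shape — area = 300.00 mm². Checking containment: the cross-section at z = 8.12 is a subset of the cross-section at z = 2.24.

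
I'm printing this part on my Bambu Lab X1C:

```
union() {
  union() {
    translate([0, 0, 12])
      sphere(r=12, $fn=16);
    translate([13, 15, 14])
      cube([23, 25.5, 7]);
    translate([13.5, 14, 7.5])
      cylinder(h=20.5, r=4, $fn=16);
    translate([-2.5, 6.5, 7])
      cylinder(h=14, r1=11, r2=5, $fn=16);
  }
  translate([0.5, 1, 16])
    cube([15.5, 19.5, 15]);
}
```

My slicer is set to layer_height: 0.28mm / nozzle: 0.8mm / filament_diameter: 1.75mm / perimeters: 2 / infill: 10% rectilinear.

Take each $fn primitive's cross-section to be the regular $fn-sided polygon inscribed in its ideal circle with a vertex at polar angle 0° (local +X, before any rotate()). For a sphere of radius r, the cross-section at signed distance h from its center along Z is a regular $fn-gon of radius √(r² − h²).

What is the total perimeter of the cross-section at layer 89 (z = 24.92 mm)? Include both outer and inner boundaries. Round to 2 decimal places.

At z = 24.92 mm: the sphere is not intersected at this z (|z−center|=12.920 > r=12); the cube at (13, 15) is absent (z outside [14, 21]); the r=4 cylinder at (13.5, 14) contributes a regular 16-gon of circumradius 4 (perimeter = 2·16·4.000·sin(180°/16) = 24.97 mm); the cone at (-2.5, 6.5) does not reach this height (z outside [7, 21]); Merging all regions: only the r=4 cylinder at (13.5, 14) is present, so the union is just that shape — boundary = 24.97 mm; the cube at (0.5, 1) (footprint 15.5×19.5) is included at this height (perimeter 70.00 mm); Merging all regions: the regions partially overlap (shared area 42.81 mm²), so the edge portions inside another operand are dropped and the merged outline is re-measured after clipping — boundary = 70.94 mm. Overall, the cross-section is a single solid region. Total boundary length (outer) = 70.94 mm.

70.94 mm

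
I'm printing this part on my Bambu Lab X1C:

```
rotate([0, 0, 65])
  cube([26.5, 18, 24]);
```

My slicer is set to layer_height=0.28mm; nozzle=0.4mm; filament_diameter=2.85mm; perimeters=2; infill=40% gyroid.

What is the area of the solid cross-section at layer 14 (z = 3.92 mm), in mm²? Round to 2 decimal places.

477.00 mm²

At z = 3.92 mm: the cube is present — its section is the full 26.5×18 rectangle (area 477.00 mm²); (whole slice rotated 65° about Z — lengths, areas and connectivity unchanged). Overall, the cross-section is a single solid region. Net area = 477.00 mm².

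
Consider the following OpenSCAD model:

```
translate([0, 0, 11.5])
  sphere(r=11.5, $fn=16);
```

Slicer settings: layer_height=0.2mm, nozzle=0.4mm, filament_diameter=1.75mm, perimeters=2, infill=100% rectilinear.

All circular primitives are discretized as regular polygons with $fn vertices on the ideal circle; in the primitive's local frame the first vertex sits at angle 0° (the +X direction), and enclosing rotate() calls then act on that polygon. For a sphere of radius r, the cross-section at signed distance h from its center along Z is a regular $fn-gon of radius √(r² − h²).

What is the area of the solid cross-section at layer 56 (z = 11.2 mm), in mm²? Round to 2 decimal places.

404.60 mm²

At z = 11.2 mm: the sphere: section is a regular 16-gon, circumradius = √(r²−h²) = √(11.5²−0.3²) = 11.496 (area = (16/2)·11.496²·sin(360°/16) = 404.60 mm²). Overall, the cross-section is a single solid region. Net area = 404.60 mm².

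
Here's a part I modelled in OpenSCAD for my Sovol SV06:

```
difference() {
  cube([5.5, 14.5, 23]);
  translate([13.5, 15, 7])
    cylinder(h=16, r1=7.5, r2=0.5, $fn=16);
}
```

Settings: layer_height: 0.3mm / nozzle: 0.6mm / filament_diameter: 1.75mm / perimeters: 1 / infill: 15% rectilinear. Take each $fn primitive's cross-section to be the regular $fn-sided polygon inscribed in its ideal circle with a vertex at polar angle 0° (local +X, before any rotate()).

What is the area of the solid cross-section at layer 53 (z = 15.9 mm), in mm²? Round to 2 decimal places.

79.75 mm²

At z = 15.9 mm: the cube is present — its section is the full 5.5×14.5 rectangle (area 79.75 mm²); the cone at (13.5, 15): at t=0.556 of its height the radius interpolates to r₁+(r₂−r₁)t = 3.606, giving a regular 16-gon of that circumradius (area = (16/2)·3.606²·sin(360°/16) = 39.81 mm²); Taking the first minus the rest: starting from the 5.5×14.5 cube (79.75 mm²), the cone at (13.5, 15) misses the remaining region (no effect) — area = 79.75 mm². Overall, the cross-section is a single solid region. Net area = 79.75 mm².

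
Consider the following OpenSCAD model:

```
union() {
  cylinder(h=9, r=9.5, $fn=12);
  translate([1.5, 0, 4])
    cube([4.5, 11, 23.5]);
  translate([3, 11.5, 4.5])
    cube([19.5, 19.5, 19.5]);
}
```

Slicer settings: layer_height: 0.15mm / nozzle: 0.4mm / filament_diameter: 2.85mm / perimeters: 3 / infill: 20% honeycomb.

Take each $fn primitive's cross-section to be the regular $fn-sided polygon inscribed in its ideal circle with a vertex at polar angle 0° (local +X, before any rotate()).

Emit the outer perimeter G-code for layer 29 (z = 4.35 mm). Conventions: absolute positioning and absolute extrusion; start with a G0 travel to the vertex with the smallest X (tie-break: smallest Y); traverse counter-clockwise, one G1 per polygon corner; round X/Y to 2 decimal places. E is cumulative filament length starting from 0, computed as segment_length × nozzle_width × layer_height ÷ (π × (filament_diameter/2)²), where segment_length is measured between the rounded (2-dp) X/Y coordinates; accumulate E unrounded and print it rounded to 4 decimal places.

At z = 4.35 mm: the r=9.5 cylinder gives a regular 12-gon of circumradius 9.5 (constant along its height); the 4.5×11 cube at (1.5, 0) contributes its full rectangle; the cube at (3, 11.5) is absent (z outside [4.5, 24]); Merging all regions: the regions partially overlap (shared area 37.66 mm²), so overlapping operands fuse into one piece — 1 connected region. The outline is a single polygon with 15 vertices. Extrusion per mm of travel: 0.4 × 0.15 / (π × 1.425²) = 0.009405. Accumulating E over each segment gives final E = 0.6048.

G0 X-9.50 Y0.00 Z4.35
G1 X-8.23 Y-4.75 E0.0462
G1 X-4.75 Y-8.23 E0.0925
G1 X0.00 Y-9.50 E0.1388
G1 X4.75 Y-8.23 E0.1850
G1 X8.23 Y-4.75 E0.2313
G1 X9.50 Y0.00 E0.2776
G1 X8.23 Y4.75 E0.3238
G1 X6.00 Y6.98 E0.3535
G1 X6.00 Y11.00 E0.3913
G1 X1.50 Y11.00 E0.4336
G1 X1.50 Y9.10 E0.4515
G1 X0.00 Y9.50 E0.4661
G1 X-4.75 Y8.23 E0.5123
G1 X-8.23 Y4.75 E0.5586
G1 X-9.50 Y0.00 E0.6048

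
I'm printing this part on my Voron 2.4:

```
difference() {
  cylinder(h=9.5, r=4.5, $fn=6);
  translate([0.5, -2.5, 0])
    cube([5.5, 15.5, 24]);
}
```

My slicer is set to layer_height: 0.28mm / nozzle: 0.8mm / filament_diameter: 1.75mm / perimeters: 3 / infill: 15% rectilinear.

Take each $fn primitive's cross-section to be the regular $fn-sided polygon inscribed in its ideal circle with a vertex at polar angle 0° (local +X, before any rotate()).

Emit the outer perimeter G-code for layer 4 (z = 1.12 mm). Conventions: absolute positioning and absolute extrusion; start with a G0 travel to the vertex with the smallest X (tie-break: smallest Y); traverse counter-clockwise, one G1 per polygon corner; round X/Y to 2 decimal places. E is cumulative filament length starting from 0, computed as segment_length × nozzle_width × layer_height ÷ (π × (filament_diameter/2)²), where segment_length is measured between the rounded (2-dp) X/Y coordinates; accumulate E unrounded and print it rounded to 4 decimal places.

G0 X-4.50 Y0.00 Z1.12
G1 X-2.25 Y-3.90 E0.4193
G1 X2.25 Y-3.90 E0.8384
G1 X3.06 Y-2.50 E0.9890
G1 X0.50 Y-2.50 E1.2274
G1 X0.50 Y3.90 E1.8234
G1 X-2.25 Y3.90 E2.0796
G1 X-4.50 Y0.00 E2.4989

At z = 1.12 mm: the cylinder: section is a regular 6-gon, circumradius r=4.5; the cube at (0.5, -2.5) (footprint 5.5×15.5) is included at this height; After the difference (first − rest): starting from the r=4.5 cylinder, the 5.5×15.5 cube at (0.5, -2.5) partially overlaps it — only the 19.40 mm² overlap (of its 85.25 mm²) is removed, clipping the outline — 1 connected region. The outline is a single polygon with 7 vertices. Extrusion per mm of travel: 0.8 × 0.28 / (π × 0.875²) = 0.093128. Accumulating E over each segment gives final E = 2.4989.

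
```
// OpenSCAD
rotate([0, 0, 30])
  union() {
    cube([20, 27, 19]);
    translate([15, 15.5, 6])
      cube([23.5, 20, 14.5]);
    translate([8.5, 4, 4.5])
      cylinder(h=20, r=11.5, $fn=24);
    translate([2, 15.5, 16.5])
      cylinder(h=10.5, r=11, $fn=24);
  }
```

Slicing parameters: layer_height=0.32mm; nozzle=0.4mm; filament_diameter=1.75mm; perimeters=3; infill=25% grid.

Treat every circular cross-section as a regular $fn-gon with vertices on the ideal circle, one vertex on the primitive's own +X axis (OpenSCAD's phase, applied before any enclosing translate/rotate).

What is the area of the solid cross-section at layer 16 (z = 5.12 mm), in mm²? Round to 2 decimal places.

681.95 mm²

At z = 5.12 mm: the 20×27 cube contributes its full rectangle (area 540.00 mm²); the cube at (15, 15.5) is absent (z outside [6, 20.5]); the r=11.5 cylinder at (8.5, 4) contributes a regular 24-gon of circumradius 11.5 (area = (24/2)·11.500²·sin(360°/24) = 410.75 mm²); the cylinder at (2, 15.5) does not reach this height (z outside [16.5, 27]); Merging all regions: the regions partially overlap — summed areas 950.75 mm² minus the doubly-counted overlap 268.80 mm² gives 681.95 mm² — area = 681.95 mm²; (rotated 30° about Z; rotation is an isometry so areas/perimeters/island counts are preserved). Overall, the cross-section is a single solid region. Net area = 681.95 mm².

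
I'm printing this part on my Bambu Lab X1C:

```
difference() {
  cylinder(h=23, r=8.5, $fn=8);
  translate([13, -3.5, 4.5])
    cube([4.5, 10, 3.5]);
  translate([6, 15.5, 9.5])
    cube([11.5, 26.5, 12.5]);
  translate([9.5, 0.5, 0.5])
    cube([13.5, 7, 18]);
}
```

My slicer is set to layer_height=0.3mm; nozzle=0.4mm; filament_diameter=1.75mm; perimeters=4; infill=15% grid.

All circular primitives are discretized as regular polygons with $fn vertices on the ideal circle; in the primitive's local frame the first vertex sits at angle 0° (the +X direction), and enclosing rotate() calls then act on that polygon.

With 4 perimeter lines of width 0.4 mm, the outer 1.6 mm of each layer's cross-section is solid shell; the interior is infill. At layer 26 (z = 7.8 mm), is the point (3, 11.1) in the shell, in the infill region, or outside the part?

At z = 7.8 mm: the r=8.5 cylinder gives a regular 8-gon of circumradius 8.5 (constant along its height); the cube at (13, -3.5) is present — its section is the full 4.5×10 rectangle; the cube at (6, 15.5) is not intersected at this z (z outside [9.5, 22]); the cube at (9.5, 0.5) (footprint 13.5×7) is included at this height; Taking the first minus the rest: starting from the r=8.5 cylinder, the 4.5×10 cube at (13, -3.5) misses the remaining region (no effect); the 13.5×7 cube at (9.5, 0.5) misses the remaining region (no effect) — 1 connected region. Overall, the cross-section is a single solid region. The nearest boundary edge runs (0.00, 8.50)→(6.01, 6.01); distance from the point to it = 3.55 mm. The point is not inside any of the regions above, so it lies outside the cross-section (3.55 mm from the nearest boundary).

outside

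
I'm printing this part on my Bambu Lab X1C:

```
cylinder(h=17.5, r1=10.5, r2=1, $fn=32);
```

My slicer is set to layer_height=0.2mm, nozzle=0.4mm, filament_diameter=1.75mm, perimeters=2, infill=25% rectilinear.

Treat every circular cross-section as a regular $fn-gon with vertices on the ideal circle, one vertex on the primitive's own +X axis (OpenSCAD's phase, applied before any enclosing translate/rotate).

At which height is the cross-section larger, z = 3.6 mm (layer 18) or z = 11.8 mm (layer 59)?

layer 18 (z = 3.6 mm)

Layer 18 (z = 3.6): the cone: at t=0.206 of its height the radius interpolates to r₁+(r₂−r₁)t = 8.546, giving a regular 32-gon of that circumradius (area = (32/2)·8.546²·sin(360°/32) = 227.96 mm²). So its area = 227.96 mm². Layer 59 (z = 11.8): the cone (r1=10.5→r2=1) has section circumradius 4.094 here — a regular 32-gon (area = (32/2)·4.094²·sin(360°/32) = 52.33 mm²). So its area = 52.33 mm². Layer 18 is larger (227.96 vs 52.33 mm²).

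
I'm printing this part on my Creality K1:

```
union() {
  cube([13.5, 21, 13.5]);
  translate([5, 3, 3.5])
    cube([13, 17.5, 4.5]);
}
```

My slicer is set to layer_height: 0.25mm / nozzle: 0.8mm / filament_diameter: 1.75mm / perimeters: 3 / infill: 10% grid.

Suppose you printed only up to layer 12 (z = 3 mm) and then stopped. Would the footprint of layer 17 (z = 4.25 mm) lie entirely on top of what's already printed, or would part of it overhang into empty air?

part overhangs

Compare the two slices. At z = 3: the cube (footprint 13.5×21) is included at this height (area 283.50 mm²); the cube at (5, 3) does not reach this height (z outside [3.5, 8]); Merging all regions: only the 13.5×21 cube is present, so the union is just that shape — area = 283.50 mm². At z = 4.25: the cube is present — its section is the full 13.5×21 rectangle (area 283.50 mm²); the 13×17.5 cube at (5, 3) contributes its full rectangle (area 227.50 mm²); Taking the union: the regions partially overlap — summed areas 511.00 mm² minus the doubly-counted overlap 148.75 mm² gives 362.25 mm² — area = 362.25 mm². Checking containment: at z = 4.25 the cross-section extends beyond the z = 3 cross-section by about 78.75 mm².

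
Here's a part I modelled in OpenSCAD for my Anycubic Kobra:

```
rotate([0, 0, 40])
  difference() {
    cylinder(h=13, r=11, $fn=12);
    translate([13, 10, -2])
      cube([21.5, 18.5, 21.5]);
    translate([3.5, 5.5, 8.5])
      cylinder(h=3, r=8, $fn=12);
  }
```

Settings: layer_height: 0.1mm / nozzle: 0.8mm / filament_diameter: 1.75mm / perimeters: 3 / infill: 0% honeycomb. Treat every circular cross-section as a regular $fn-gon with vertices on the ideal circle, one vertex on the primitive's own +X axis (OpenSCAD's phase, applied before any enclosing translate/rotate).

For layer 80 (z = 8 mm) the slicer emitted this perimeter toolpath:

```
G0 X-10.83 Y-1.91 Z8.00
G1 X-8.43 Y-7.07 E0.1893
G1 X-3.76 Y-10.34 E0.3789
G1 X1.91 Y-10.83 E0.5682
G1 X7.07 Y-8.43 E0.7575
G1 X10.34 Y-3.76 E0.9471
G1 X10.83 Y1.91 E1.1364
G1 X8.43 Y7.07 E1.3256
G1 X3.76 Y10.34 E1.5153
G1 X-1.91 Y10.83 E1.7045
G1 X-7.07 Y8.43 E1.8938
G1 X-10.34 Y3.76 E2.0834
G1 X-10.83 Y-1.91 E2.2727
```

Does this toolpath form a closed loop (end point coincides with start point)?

Start point (G0): (-10.83, -1.91). End point (last G1): the path returns to the start — closed.

yes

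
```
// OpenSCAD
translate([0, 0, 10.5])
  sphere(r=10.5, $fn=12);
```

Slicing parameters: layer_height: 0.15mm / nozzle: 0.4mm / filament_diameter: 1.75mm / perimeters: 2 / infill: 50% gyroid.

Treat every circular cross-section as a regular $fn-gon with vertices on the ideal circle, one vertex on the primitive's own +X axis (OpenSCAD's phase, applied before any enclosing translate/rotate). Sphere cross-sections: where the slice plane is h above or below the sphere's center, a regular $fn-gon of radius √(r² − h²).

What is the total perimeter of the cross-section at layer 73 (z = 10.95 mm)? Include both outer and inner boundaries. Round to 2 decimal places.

65.16 mm

At z = 10.95 mm: the r=10.5 sphere contributes a regular 12-gon of circumradius √(10.5²−0.45²) = 10.490 (perimeter = 2·12·10.490·sin(180°/12) = 65.16 mm). Overall, the cross-section is a single solid region. Total boundary length (outer) = 65.16 mm.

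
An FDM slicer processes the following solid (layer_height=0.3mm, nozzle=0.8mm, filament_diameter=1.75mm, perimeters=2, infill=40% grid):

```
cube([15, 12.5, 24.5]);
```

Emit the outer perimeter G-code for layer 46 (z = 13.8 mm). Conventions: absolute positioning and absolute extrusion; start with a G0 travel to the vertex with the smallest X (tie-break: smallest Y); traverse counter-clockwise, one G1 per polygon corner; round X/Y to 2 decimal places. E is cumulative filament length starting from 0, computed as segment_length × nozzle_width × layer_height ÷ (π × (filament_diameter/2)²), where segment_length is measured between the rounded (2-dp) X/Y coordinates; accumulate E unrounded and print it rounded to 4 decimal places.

At z = 13.8 mm: the cube (footprint 15×12.5) is included at this height. The outline is a single polygon with 4 vertices. Extrusion per mm of travel: 0.8 × 0.3 / (π × 0.875²) = 0.099780. Accumulating E over each segment gives final E = 5.4879.

G0 X0.00 Y0.00 Z13.80
G1 X15.00 Y0.00 E1.4967
G1 X15.00 Y12.50 E2.7440
G1 X0.00 Y12.50 E4.2407
G1 X0.00 Y0.00 E5.4879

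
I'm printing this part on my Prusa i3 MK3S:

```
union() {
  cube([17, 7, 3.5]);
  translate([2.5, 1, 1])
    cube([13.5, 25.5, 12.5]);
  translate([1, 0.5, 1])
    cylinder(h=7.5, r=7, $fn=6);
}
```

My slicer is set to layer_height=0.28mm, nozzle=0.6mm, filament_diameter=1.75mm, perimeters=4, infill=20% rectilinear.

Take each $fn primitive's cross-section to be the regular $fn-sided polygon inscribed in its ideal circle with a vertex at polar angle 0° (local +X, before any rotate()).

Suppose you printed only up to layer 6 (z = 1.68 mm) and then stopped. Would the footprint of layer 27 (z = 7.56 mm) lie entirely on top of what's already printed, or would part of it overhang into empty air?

entirely on top

Compare the two slices. At z = 1.68: the cube is present — its section is the full 17×7 rectangle (area 119.00 mm²); the 13.5×25.5 cube at (2.5, 1) contributes its full rectangle (area 344.25 mm²); the r=7 cylinder at (1, 0.5) contributes a regular 6-gon of circumradius 7 (area = (6/2)·7.000²·sin(360°/6) = 127.31 mm²); Combining (union): the regions partially overlap — summed areas 590.56 mm² minus the doubly-counted overlap 122.82 mm² gives 467.74 mm² — area = 467.74 mm². At z = 7.56: the cube does not reach this height (z outside [0, 3.5]); the cube at (2.5, 1) is present — its section is the full 13.5×25.5 rectangle (area 344.25 mm²); the r=7 cylinder at (1, 0.5) gives a regular 6-gon of circumradius 7 (constant along its height) (area = (6/2)·7.000²·sin(360°/6) = 127.31 mm²); Combining (union): the regions partially overlap — summed areas 471.56 mm² minus the doubly-counted overlap 20.06 mm² gives 451.50 mm² — area = 451.50 mm². Checking containment: the cross-section at z = 7.56 is a subset of the cross-section at z = 1.68.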